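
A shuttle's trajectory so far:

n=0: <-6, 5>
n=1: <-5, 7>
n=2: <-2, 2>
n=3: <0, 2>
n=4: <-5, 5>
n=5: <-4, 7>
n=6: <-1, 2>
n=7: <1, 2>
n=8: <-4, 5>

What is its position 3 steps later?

Step-to-step displacements: <+1, +2>, <+3, -5>, <+2, +0>, <-5, +3>, <+1, +2>, <+3, -5>, <+2, +0>, <-5, +3> — a repeating cycle of length 4.
step 9: apply <+1, +2> → <-3, 7>
step 10: apply <+3, -5> → <0, 2>
step 11: apply <+2, +0> → <2, 2>

<2, 2>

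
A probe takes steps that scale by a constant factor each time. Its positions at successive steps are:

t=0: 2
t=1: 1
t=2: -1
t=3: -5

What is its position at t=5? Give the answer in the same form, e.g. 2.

-29

Step-to-step displacements: -1, -2, -4; each is 2× the previous.
step 4: -5 − 8 → -13
step 5: -13 − 16 → -29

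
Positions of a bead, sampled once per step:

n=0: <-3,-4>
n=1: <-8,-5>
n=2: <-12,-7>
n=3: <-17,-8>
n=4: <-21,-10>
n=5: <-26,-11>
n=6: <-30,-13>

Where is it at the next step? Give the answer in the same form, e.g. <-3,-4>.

The moves between consecutive positions are <-5,-1>, <-4,-2>, <-5,-1>, <-4,-2>, <-5,-1>, <-4,-2>; they repeat the 2-cycle [<-5,-1>, <-4,-2>].
step 7: apply <-5,-1> → <-35,-14>

<-35,-14>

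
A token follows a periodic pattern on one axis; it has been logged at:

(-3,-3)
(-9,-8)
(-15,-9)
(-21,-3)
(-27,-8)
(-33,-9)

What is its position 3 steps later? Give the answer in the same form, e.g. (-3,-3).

(-51,-9)

The first coordinate changes by -6 each step, so at step 8 it is -3 + 8·(-6) = -51.
The second coordinate repeats the cycle [-3, -8, -9] with period 3; step 8 mod 3 = 2, giving -9.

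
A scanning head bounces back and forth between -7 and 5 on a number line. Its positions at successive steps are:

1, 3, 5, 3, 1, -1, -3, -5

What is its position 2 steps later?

The value reflects between -7 and 5, moving 2 per step.
  step 8: -5 → -7
  step 9: -7 → -5

-5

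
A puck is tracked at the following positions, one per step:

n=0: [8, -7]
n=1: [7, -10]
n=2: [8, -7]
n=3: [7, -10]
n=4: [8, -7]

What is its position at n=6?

The jumps are [-1, -3], [+1, +3], [-1, -3], [+1, +3] — a geometric progression with ratio -1.
step 5: [8, -7] + [-1, -3] → [7, -10]
step 6: [7, -10] + [+1, +3] → [8, -7]

[8, -7]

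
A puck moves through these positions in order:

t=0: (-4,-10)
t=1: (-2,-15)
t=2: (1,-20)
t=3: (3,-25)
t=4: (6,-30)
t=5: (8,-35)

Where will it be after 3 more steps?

(16,-50)

Differencing gives (+2,-5), (+3,-5), (+2,-5), (+3,-5), (+2,-5). This is the pattern (+2,-5), (+3,-5) repeated.
step 6: apply (+3,-5) → (11,-40)
step 7: apply (+2,-5) → (13,-45)
step 8: apply (+3,-5) → (16,-50)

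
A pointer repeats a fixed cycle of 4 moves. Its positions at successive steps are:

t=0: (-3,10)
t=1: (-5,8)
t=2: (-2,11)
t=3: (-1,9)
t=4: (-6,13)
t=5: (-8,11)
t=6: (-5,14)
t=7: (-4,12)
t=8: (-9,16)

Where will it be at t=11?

Differencing gives (-2,-2), (+3,+3), (+1,-2), (-5,+4), (-2,-2), (+3,+3), (+1,-2), (-5,+4). This is the pattern (-2,-2), (+3,+3), (+1,-2), (-5,+4) repeated.
step 9: apply (-2,-2) → (-11,14)
step 10: apply (+3,+3) → (-8,17)
step 11: apply (+1,-2) → (-7,15)

(-7,15)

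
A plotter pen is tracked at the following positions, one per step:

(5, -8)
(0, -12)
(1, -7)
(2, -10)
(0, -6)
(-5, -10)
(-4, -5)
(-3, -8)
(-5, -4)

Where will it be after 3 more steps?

The moves between consecutive positions are (-5, -4), (+1, +5), (+1, -3), (-2, +4), (-5, -4), (+1, +5), (+1, -3), (-2, +4); they repeat the 4-cycle [(-5, -4), (+1, +5), (+1, -3), (-2, +4)].
step 9: apply (-5, -4) → (-10, -8)
step 10: apply (+1, +5) → (-9, -3)
step 11: apply (+1, -3) → (-8, -6)

(-8, -6)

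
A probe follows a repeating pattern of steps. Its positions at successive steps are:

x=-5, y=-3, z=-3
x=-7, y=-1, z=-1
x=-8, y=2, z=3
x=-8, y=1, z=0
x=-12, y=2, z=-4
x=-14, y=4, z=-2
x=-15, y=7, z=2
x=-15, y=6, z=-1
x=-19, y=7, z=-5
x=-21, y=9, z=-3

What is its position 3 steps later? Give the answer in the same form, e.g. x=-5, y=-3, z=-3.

x=-26, y=12, z=-6

Step-to-step displacements: (-2, +2, +2), (-1, +3, +4), (+0, -1, -3), (-4, +1, -4), (-2, +2, +2), (-1, +3, +4), (+0, -1, -3), (-4, +1, -4), (-2, +2, +2) — a repeating cycle of length 4.
step 10: apply (-1, +3, +4) → x=-22, y=12, z=1
step 11: apply (+0, -1, -3) → x=-22, y=11, z=-2
step 12: apply (-4, +1, -4) → x=-26, y=12, z=-6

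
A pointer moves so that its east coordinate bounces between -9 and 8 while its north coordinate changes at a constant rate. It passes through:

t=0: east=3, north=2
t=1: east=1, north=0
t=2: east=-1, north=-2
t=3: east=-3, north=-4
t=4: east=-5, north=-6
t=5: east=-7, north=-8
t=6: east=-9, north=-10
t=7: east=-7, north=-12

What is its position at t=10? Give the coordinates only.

The east coordinate travels 2 per step and bounces off the walls at -9 and 8.
  step 8: -7 → -5
  step 9: -5 → -3
  step 10: -3 → -1
The north coordinate changes by -2 each step: at step 10 it is -18.

east=-1, north=-18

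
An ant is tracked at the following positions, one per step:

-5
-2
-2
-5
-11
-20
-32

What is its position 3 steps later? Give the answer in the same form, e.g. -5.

-86

Successive displacements: +3, +0, -3, -6, -9, -12 — each changes by -3.
step 7: -32 − 15 → -47
step 8: -47 − 18 → -65
step 9: -65 − 21 → -86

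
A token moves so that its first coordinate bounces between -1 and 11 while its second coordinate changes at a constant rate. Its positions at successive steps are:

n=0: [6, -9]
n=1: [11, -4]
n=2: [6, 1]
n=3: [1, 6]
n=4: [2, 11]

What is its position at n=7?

The first coordinate reflects between -1 and 11, moving 5 per step.
  step 5: 2 → 7
  step 6: 7 → 10
  step 7: 10 → 5
The second coordinate changes by +5 each step: at step 7 it is 26.

[5, 26]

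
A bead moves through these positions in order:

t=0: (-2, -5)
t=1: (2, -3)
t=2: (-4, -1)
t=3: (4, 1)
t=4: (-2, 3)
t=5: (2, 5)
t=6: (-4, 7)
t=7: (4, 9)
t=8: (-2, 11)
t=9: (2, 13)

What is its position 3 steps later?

(-2, 19)

First: cycles through -2, 2, -4, 4 every 4 steps. Step 12 lands at position 0 of the cycle → -2.
Second: linear, +2 per step → 19 at step 12.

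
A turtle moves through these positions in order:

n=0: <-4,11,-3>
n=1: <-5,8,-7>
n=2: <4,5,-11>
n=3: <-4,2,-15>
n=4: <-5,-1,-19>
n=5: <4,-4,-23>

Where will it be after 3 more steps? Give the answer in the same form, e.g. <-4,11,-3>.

<4,-13,-35>

First: cycles through -4, -5, 4 every 3 steps. Step 8 lands at position 2 of the cycle → 4.
Second: linear, -3 per step → -13 at step 8.
Third: linear, -4 per step → -35 at step 8.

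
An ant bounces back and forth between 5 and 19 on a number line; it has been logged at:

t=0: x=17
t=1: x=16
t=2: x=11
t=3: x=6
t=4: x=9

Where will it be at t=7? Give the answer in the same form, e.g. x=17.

x=14

The value reflects between 5 and 19, moving 5 per step.
  step 5: 9 → 14
  step 6: 14 → 19
  step 7: 19 → 14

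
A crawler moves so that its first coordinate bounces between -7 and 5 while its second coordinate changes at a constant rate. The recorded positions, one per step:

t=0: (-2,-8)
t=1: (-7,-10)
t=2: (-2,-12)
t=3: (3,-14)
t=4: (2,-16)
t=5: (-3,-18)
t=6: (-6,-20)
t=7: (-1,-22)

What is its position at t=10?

The first coordinate reflects between -7 and 5, moving 5 per step.
  step 8: -1 → 4
  step 9: 4 → 1
  step 10: 1 → -4
The second coordinate changes by -2 each step: at step 10 it is -28.

(-4,-28)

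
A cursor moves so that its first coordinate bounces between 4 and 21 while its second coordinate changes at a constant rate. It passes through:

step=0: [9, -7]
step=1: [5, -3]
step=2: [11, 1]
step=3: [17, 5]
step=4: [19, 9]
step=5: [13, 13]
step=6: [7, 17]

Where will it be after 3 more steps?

[19, 29]

The first coordinate travels 6 per step and bounces off the walls at 4 and 21.
  step 7: 7 → 7
  step 8: 7 → 13
  step 9: 13 → 19
The second coordinate changes by +4 each step: at step 9 it is 29.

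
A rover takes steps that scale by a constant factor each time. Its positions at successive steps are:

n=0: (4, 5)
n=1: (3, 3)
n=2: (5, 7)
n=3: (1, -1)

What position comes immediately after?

Consecutive displacements (-1, -2), (+2, +4), (-4, -8) scale by a factor of -2 each step.
step 4: (1, -1) + (+8, +16) → (9, 15)

(9, 15)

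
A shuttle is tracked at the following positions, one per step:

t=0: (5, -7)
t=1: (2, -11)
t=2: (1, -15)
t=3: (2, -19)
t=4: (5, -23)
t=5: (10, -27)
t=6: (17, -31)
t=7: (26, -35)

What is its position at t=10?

First differences are (-3, -4), (-1, -4), (+1, -4), (+3, -4), (+5, -4), (+7, -4), (+9, -4); their common second difference is (+2, +0) (constant acceleration).
step 8: (26, -35) + (+11, -4) → (37, -39)
step 9: (37, -39) + (+13, -4) → (50, -43)
step 10: (50, -43) + (+15, -4) → (65, -47)

(65, -47)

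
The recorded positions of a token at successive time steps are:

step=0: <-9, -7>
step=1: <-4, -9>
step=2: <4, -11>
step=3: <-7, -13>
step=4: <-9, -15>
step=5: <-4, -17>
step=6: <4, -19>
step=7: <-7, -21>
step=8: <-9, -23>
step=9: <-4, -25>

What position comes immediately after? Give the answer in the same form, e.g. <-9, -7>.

<4, -27>

The first coordinate repeats the cycle [-9, -4, 4, -7] with period 4; step 10 mod 4 = 2, giving 4.
The second coordinate changes by -2 each step, so at step 10 it is -7 + 10·(-2) = -27.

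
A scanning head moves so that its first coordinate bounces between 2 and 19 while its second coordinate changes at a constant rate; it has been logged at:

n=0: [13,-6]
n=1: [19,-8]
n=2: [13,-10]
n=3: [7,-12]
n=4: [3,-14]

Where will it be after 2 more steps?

The first coordinate travels 6 per step and bounces off the walls at 2 and 19.
  step 5: 3 → 9
  step 6: 9 → 15
The second coordinate changes by -2 each step: at step 6 it is -18.

[15,-18]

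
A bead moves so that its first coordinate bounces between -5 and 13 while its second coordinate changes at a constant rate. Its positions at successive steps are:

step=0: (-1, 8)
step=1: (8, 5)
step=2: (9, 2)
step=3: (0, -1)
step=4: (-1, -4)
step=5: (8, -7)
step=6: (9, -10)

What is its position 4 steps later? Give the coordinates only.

(9, -22)

The first coordinate travels 9 per step and bounces off the walls at -5 and 13.
  step 7: 9 → 0
  step 8: 0 → -1
  step 9: -1 → 8
  step 10: 8 → 9
The second coordinate changes by -3 each step: at step 10 it is -22.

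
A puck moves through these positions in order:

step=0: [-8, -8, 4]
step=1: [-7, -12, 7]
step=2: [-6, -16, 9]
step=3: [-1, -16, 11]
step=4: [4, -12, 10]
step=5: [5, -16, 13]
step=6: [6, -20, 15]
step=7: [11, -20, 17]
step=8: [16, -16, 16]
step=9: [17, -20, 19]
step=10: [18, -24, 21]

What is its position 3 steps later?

[29, -24, 25]

Step-to-step displacements: [+1, -4, +3], [+1, -4, +2], [+5, +0, +2], [+5, +4, -1], [+1, -4, +3], [+1, -4, +2], [+5, +0, +2], [+5, +4, -1], [+1, -4, +3], [+1, -4, +2] — a repeating cycle of length 4.
step 11: apply [+5, +0, +2] → [23, -24, 23]
step 12: apply [+5, +4, -1] → [28, -20, 22]
step 13: apply [+1, -4, +3] → [29, -24, 25]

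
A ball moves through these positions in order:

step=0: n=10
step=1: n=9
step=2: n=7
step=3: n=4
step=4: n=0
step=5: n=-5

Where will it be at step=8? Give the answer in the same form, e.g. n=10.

n=-26

First differences are -1, -2, -3, -4, -5; their common second difference is -1 (constant acceleration).
step 6: -5 − 6 → n=-11
step 7: -11 − 7 → n=-18
step 8: -18 − 8 → n=-26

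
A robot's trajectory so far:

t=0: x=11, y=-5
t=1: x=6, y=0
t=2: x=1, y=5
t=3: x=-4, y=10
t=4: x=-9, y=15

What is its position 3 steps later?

x=-24, y=30

Each step adds (-5,+5) to the position.
step 5: x=-9, y=15 + (-5,+5) → x=-14, y=20
step 6: x=-14, y=20 + (-5,+5) → x=-19, y=25
step 7: x=-19, y=25 + (-5,+5) → x=-24, y=30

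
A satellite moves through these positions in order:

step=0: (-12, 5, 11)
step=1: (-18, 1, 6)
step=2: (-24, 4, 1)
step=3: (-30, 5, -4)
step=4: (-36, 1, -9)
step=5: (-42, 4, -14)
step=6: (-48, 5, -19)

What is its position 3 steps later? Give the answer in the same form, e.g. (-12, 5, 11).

(-66, 5, -34)

First: linear, -6 per step → -66 at step 9.
Second: cycles through 5, 1, 4 every 3 steps. Step 9 lands at position 0 of the cycle → 5.
Third: linear, -5 per step → -34 at step 9.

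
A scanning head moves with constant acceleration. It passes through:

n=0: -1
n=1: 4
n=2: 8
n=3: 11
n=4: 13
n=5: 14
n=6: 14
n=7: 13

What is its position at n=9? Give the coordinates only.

Successive displacements: +5, +4, +3, +2, +1, +0, -1 — each changes by -1.
step 8: 13 − 2 → 11
step 9: 11 − 3 → 8

8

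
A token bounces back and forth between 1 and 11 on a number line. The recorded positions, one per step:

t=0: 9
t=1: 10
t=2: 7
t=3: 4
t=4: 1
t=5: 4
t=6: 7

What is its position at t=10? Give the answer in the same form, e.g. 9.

The value reflects between 1 and 11, moving 3 per step.
  step 7: 7 → 10
  step 8: 10 → 9
  step 9: 9 → 6
  step 10: 6 → 3

3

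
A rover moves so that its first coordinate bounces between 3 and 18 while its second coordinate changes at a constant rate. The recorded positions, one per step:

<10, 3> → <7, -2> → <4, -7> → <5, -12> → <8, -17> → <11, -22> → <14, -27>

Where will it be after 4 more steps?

<10, -47>

The first coordinate travels 3 per step and bounces off the walls at 3 and 18.
  step 7: 14 → 17
  step 8: 17 → 16
  step 9: 16 → 13
  step 10: 13 → 10
The second coordinate changes by -5 each step: at step 10 it is -47.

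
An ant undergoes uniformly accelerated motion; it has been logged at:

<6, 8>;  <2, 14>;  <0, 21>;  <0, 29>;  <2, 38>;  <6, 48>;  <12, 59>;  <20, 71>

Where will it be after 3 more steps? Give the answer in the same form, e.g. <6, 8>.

<56, 113>

Successive displacements: <-4, +6>, <-2, +7>, <+0, +8>, <+2, +9>, <+4, +10>, <+6, +11>, <+8, +12> — each changes by <+2, +1>.
step 8: <20, 71> + <+10, +13> → <30, 84>
step 9: <30, 84> + <+12, +14> → <42, 98>
step 10: <42, 98> + <+14, +15> → <56, 113>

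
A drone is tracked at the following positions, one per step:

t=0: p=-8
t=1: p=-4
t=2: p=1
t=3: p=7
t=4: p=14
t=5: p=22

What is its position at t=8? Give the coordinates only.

Taking differences between consecutive positions: +4, +5, +6, +7, +8. These grow by +1 each step.
step 6: 22 + 9 → p=31
step 7: 31 + 10 → p=41
step 8: 41 + 11 → p=52

p=52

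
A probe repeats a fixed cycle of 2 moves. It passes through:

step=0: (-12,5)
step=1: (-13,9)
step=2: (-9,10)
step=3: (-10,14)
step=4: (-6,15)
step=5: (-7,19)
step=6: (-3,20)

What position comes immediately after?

(-4,24)

Step-to-step displacements: (-1,+4), (+4,+1), (-1,+4), (+4,+1), (-1,+4), (+4,+1) — a repeating cycle of length 2.
step 7: apply (-1,+4) → (-4,24)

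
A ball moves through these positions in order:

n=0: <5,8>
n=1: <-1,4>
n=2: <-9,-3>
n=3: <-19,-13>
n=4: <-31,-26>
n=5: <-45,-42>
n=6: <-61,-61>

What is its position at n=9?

First differences are <-6,-4>, <-8,-7>, <-10,-10>, <-12,-13>, <-14,-16>, <-16,-19>; their common second difference is <-2,-3> (constant acceleration).
step 7: <-61,-61> + <-18,-22> → <-79,-83>
step 8: <-79,-83> + <-20,-25> → <-99,-108>
step 9: <-99,-108> + <-22,-28> → <-121,-136>

<-121,-136>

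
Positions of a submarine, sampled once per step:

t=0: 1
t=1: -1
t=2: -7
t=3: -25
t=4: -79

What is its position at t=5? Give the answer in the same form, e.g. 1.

-241

Step-to-step displacements: -2, -6, -18, -54; each is 3× the previous.
step 5: -79 − 162 → -241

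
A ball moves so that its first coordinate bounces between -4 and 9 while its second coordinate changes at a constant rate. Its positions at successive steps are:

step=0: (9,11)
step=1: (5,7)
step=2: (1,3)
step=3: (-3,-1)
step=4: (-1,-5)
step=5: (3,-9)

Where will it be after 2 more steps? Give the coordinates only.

The first coordinate reflects between -4 and 9, moving 4 per step.
  step 6: 3 → 7
  step 7: 7 → 7
The second coordinate changes by -4 each step: at step 7 it is -17.

(7,-17)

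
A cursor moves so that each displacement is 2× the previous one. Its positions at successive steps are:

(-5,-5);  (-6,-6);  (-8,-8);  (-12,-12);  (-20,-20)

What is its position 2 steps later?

The jumps are (-1,-1), (-2,-2), (-4,-4), (-8,-8) — a geometric progression with ratio 2.
step 5: (-20,-20) + (-16,-16) → (-36,-36)
step 6: (-36,-36) + (-32,-32) → (-68,-68)

(-68,-68)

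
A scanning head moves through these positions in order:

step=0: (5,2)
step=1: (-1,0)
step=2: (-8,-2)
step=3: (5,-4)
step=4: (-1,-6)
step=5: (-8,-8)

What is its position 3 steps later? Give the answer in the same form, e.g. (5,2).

The first coordinate repeats the cycle [5, -1, -8] with period 3; step 8 mod 3 = 2, giving -8.
The second coordinate changes by -2 each step, so at step 8 it is 2 + 8·(-2) = -14.

(-8,-14)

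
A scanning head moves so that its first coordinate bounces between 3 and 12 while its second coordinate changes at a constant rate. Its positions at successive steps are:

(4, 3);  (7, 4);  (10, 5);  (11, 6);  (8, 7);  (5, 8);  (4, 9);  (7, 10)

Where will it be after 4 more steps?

The first coordinate reflects between 3 and 12, moving 3 per step.
  step 8: 7 → 10
  step 9: 10 → 11
  step 10: 11 → 8
  step 11: 8 → 5
The second coordinate changes by +1 each step: at step 11 it is 14.

(5, 14)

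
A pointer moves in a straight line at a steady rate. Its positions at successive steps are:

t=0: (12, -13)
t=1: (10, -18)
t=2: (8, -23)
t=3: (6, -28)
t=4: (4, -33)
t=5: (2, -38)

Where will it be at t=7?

(-2, -48)

The position changes by (-2, -5) every step.
step 6: (2, -38) + (-2, -5) → (0, -43)
step 7: (0, -43) + (-2, -5) → (-2, -48)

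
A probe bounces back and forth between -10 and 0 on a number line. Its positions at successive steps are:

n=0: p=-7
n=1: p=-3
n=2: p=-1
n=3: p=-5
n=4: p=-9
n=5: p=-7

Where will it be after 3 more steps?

p=-5

The value travels 4 per step and bounces off the walls at -10 and 0.
  step 6: -7 → -3
  step 7: -3 → -1
  step 8: -1 → -5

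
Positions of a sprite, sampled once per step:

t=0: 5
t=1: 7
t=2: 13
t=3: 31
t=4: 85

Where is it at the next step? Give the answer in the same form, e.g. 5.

Step-to-step displacements: +2, +6, +18, +54; each is 3× the previous.
step 5: 85 + 162 → 247

247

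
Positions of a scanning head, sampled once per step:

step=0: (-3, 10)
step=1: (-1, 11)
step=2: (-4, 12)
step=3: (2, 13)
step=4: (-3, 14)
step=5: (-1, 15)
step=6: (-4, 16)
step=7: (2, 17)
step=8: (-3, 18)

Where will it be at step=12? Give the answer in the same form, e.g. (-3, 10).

(-3, 22)

The first coordinate repeats the cycle [-3, -1, -4, 2] with period 4; step 12 mod 4 = 0, giving -3.
The second coordinate changes by +1 each step, so at step 12 it is 10 + 12·(1) = 22.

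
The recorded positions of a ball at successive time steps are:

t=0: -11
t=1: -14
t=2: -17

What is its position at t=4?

-23

Constant displacement of -3 per step.
step 3: -17 − 3 → -20
step 4: -20 − 3 → -23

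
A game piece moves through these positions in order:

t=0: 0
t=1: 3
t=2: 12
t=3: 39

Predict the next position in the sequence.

120

The jumps are +3, +9, +27 — a geometric progression with ratio 3.
step 4: 39 + 81 → 120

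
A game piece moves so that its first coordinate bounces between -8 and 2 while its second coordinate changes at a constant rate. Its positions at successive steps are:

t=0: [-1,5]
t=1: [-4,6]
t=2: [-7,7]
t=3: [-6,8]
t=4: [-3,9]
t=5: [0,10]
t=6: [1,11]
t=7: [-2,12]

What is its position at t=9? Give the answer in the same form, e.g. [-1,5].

The first coordinate reflects between -8 and 2, moving 3 per step.
  step 8: -2 → -5
  step 9: -5 → -8
The second coordinate changes by +1 each step: at step 9 it is 14.

[-8,14]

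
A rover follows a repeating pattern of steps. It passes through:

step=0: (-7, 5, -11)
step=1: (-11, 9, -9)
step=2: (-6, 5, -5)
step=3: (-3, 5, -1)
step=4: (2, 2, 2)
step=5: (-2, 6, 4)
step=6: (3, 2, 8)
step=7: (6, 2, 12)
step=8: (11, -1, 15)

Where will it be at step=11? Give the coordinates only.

(15, -1, 25)

The moves between consecutive positions are (-4, +4, +2), (+5, -4, +4), (+3, +0, +4), (+5, -3, +3), (-4, +4, +2), (+5, -4, +4), (+3, +0, +4), (+5, -3, +3); they repeat the 4-cycle [(-4, +4, +2), (+5, -4, +4), (+3, +0, +4), (+5, -3, +3)].
step 9: apply (-4, +4, +2) → (7, 3, 17)
step 10: apply (+5, -4, +4) → (12, -1, 21)
step 11: apply (+3, +0, +4) → (15, -1, 25)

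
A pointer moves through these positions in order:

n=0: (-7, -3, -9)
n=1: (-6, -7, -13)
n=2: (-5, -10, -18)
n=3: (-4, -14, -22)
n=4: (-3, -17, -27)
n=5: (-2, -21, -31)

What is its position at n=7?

(0, -28, -40)

The moves between consecutive positions are (+1, -4, -4), (+1, -3, -5), (+1, -4, -4), (+1, -3, -5), (+1, -4, -4); they repeat the 2-cycle [(+1, -4, -4), (+1, -3, -5)].
step 6: apply (+1, -3, -5) → (-1, -24, -36)
step 7: apply (+1, -4, -4) → (0, -28, -40)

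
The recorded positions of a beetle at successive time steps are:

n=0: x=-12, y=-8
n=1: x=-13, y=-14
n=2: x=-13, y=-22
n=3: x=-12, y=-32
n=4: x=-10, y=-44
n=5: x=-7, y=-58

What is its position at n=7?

Taking differences between consecutive positions: (-1, -6), (+0, -8), (+1, -10), (+2, -12), (+3, -14). These grow by (+1, -2) each step.
step 6: x=-7, y=-58 + (+4, -16) → x=-3, y=-74
step 7: x=-3, y=-74 + (+5, -18) → x=2, y=-92

x=2, y=-92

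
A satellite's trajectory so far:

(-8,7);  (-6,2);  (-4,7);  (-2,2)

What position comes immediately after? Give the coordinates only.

(0,7)

First: linear, +2 per step → 0 at step 4.
Second: cycles through 7, 2 every 2 steps. Step 4 lands at position 0 of the cycle → 7.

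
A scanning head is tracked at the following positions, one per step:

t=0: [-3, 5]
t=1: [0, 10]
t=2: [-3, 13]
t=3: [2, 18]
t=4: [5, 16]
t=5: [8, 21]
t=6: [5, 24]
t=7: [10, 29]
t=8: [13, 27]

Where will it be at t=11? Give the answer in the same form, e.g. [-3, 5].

[18, 40]

Differencing gives [+3, +5], [-3, +3], [+5, +5], [+3, -2], [+3, +5], [-3, +3], [+5, +5], [+3, -2]. This is the pattern [+3, +5], [-3, +3], [+5, +5], [+3, -2] repeated.
step 9: apply [+3, +5] → [16, 32]
step 10: apply [-3, +3] → [13, 35]
step 11: apply [+5, +5] → [18, 40]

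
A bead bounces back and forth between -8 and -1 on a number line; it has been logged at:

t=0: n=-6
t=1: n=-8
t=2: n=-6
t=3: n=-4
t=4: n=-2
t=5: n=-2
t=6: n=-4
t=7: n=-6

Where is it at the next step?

The value reflects between -8 and -1, moving 2 per step.
  step 8: -6 → -8

n=-8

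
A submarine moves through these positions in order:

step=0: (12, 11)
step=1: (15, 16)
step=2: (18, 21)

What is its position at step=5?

Constant displacement of (+3, +5) per step.
step 3: (18, 21) + (+3, +5) → (21, 26)
step 4: (21, 26) + (+3, +5) → (24, 31)
step 5: (24, 31) + (+3, +5) → (27, 36)

(27, 36)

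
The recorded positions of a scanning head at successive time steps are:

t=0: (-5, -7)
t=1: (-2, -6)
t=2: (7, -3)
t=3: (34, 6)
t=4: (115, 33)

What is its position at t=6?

Consecutive displacements (+3, +1), (+9, +3), (+27, +9), (+81, +27) scale by a factor of 3 each step.
step 5: (115, 33) + (+243, +81) → (358, 114)
step 6: (358, 114) + (+729, +243) → (1087, 357)

(1087, 357)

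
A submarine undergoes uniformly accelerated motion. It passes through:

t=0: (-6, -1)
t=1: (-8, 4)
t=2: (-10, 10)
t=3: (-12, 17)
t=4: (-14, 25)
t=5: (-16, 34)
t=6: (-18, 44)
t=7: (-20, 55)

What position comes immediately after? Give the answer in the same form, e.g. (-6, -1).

Successive displacements: (-2, +5), (-2, +6), (-2, +7), (-2, +8), (-2, +9), (-2, +10), (-2, +11) — each changes by (+0, +1).
step 8: (-20, 55) + (-2, +12) → (-22, 67)

(-22, 67)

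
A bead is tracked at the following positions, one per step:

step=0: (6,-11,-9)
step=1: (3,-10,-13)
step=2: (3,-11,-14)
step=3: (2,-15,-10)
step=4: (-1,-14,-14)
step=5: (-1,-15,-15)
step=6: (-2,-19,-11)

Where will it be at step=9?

Differencing gives (-3,+1,-4), (+0,-1,-1), (-1,-4,+4), (-3,+1,-4), (+0,-1,-1), (-1,-4,+4). This is the pattern (-3,+1,-4), (+0,-1,-1), (-1,-4,+4) repeated.
step 7: apply (-3,+1,-4) → (-5,-18,-15)
step 8: apply (+0,-1,-1) → (-5,-19,-16)
step 9: apply (-1,-4,+4) → (-6,-23,-12)

(-6,-23,-12)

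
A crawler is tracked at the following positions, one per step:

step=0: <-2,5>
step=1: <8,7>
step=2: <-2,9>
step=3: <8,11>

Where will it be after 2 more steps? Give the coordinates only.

The first coordinate repeats the cycle [-2, 8] with period 2; step 5 mod 2 = 1, giving 8.
The second coordinate changes by +2 each step, so at step 5 it is 5 + 5·(2) = 15.

<8,15>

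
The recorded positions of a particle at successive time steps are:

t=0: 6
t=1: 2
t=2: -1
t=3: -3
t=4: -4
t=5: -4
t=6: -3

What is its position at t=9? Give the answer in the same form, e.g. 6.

6

First differences are -4, -3, -2, -1, +0, +1; their common second difference is +1 (constant acceleration).
step 7: -3 + 2 → -1
step 8: -1 + 3 → 2
step 9: 2 + 4 → 6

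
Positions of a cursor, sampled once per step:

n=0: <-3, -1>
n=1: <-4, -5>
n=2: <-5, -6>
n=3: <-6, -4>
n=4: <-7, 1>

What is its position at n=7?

<-10, 34>

First differences are <-1, -4>, <-1, -1>, <-1, +2>, <-1, +5>; their common second difference is <+0, +3> (constant acceleration).
step 5: <-7, 1> + <-1, +8> → <-8, 9>
step 6: <-8, 9> + <-1, +11> → <-9, 20>
step 7: <-9, 20> + <-1, +14> → <-10, 34>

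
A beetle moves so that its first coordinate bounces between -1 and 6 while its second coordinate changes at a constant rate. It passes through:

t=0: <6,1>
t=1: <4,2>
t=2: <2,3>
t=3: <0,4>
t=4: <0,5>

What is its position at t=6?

<4,7>

The first coordinate travels 2 per step and bounces off the walls at -1 and 6.
  step 5: 0 → 2
  step 6: 2 → 4
The second coordinate changes by +1 each step: at step 6 it is 7.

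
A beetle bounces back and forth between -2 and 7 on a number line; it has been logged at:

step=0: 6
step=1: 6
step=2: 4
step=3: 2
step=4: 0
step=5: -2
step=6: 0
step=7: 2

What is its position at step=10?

The value travels 2 per step and bounces off the walls at -2 and 7.
  step 8: 2 → 4
  step 9: 4 → 6
  step 10: 6 → 6

6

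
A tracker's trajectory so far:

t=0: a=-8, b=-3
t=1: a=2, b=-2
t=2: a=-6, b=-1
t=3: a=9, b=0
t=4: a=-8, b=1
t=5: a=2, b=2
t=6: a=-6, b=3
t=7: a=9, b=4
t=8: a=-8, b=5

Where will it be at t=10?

The a coordinate repeats the cycle [-8, 2, -6, 9] with period 4; step 10 mod 4 = 2, giving -6.
The b coordinate changes by +1 each step, so at step 10 it is -3 + 10·(1) = 7.

a=-6, b=7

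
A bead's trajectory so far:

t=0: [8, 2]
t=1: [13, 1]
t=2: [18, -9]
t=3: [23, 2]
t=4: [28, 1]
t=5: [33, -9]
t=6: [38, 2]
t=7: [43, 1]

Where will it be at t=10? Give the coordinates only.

The first coordinate changes by +5 each step, so at step 10 it is 8 + 10·(5) = 58.
The second coordinate repeats the cycle [2, 1, -9] with period 3; step 10 mod 3 = 1, giving 1.

[58, 1]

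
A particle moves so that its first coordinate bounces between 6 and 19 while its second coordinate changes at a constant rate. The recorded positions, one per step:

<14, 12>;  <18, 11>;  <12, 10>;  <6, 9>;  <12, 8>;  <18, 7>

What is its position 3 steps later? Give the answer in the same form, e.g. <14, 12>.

<10, 4>

The first coordinate travels 6 per step and bounces off the walls at 6 and 19.
  step 6: 18 → 14
  step 7: 14 → 8
  step 8: 8 → 10
The second coordinate changes by -1 each step: at step 8 it is 4.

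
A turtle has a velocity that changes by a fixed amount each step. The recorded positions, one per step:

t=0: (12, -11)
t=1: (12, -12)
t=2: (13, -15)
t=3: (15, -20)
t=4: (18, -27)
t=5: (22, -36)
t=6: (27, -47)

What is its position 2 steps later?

Successive displacements: (+0, -1), (+1, -3), (+2, -5), (+3, -7), (+4, -9), (+5, -11) — each changes by (+1, -2).
step 7: (27, -47) + (+6, -13) → (33, -60)
step 8: (33, -60) + (+7, -15) → (40, -75)

(40, -75)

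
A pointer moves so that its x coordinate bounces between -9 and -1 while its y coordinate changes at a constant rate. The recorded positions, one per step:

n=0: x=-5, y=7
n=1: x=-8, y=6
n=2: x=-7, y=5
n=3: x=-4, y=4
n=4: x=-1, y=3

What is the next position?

The x coordinate reflects between -9 and -1, moving 3 per step.
  step 5: -1 → -4
The y coordinate changes by -1 each step: at step 5 it is 2.

x=-4, y=2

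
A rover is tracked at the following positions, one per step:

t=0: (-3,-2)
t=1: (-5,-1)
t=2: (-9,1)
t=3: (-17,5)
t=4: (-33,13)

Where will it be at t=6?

Step-to-step displacements: (-2,+1), (-4,+2), (-8,+4), (-16,+8); each is 2× the previous.
step 5: (-33,13) + (-32,+16) → (-65,29)
step 6: (-65,29) + (-64,+32) → (-129,61)

(-129,61)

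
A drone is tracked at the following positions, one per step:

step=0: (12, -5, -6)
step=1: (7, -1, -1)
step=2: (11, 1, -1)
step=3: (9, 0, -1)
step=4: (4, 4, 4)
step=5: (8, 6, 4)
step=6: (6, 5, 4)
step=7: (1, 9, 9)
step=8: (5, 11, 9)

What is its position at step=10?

Step-to-step displacements: (-5, +4, +5), (+4, +2, +0), (-2, -1, +0), (-5, +4, +5), (+4, +2, +0), (-2, -1, +0), (-5, +4, +5), (+4, +2, +0) — a repeating cycle of length 3.
step 9: apply (-2, -1, +0) → (3, 10, 9)
step 10: apply (-5, +4, +5) → (-2, 14, 14)

(-2, 14, 14)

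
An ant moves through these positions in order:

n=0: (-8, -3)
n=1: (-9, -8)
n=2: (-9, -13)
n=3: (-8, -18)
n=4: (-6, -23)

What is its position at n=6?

(1, -33)

Taking differences between consecutive positions: (-1, -5), (+0, -5), (+1, -5), (+2, -5). These grow by (+1, +0) each step.
step 5: (-6, -23) + (+3, -5) → (-3, -28)
step 6: (-3, -28) + (+4, -5) → (1, -33)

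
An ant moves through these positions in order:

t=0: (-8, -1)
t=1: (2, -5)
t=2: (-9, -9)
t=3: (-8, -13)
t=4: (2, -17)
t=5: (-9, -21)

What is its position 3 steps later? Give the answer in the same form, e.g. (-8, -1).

(-9, -33)

The first coordinate repeats the cycle [-8, 2, -9] with period 3; step 8 mod 3 = 2, giving -9.
The second coordinate changes by -4 each step, so at step 8 it is -1 + 8·(-4) = -33.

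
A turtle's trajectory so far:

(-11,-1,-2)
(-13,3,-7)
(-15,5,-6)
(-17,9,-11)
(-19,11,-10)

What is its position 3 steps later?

(-25,21,-19)

Differencing gives (-2,+4,-5), (-2,+2,+1), (-2,+4,-5), (-2,+2,+1). This is the pattern (-2,+4,-5), (-2,+2,+1) repeated.
step 5: apply (-2,+4,-5) → (-21,15,-15)
step 6: apply (-2,+2,+1) → (-23,17,-14)
step 7: apply (-2,+4,-5) → (-25,21,-19)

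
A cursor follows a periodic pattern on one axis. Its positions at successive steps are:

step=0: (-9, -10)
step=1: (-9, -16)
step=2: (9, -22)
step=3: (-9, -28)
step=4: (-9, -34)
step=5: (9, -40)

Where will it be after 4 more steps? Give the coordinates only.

(-9, -64)

The first coordinate repeats the cycle [-9, -9, 9] with period 3; step 9 mod 3 = 0, giving -9.
The second coordinate changes by -6 each step, so at step 9 it is -10 + 9·(-6) = -64.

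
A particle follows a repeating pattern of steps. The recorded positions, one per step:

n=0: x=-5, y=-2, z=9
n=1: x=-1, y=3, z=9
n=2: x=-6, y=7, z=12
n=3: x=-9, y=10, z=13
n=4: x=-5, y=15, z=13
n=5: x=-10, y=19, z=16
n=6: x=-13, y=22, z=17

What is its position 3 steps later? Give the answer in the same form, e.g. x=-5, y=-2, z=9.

x=-17, y=34, z=21

Differencing gives (+4, +5, +0), (-5, +4, +3), (-3, +3, +1), (+4, +5, +0), (-5, +4, +3), (-3, +3, +1). This is the pattern (+4, +5, +0), (-5, +4, +3), (-3, +3, +1) repeated.
step 7: apply (+4, +5, +0) → x=-9, y=27, z=17
step 8: apply (-5, +4, +3) → x=-14, y=31, z=20
step 9: apply (-3, +3, +1) → x=-17, y=34, z=21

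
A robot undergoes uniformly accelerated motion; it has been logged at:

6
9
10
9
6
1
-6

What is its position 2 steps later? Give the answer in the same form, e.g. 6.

-26

First differences are +3, +1, -1, -3, -5, -7; their common second difference is -2 (constant acceleration).
step 7: -6 − 9 → -15
step 8: -15 − 11 → -26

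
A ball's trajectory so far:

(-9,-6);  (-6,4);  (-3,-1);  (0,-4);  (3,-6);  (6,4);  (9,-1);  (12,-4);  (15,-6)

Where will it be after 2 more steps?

First: linear, +3 per step → 21 at step 10.
Second: cycles through -6, 4, -1, -4 every 4 steps. Step 10 lands at position 2 of the cycle → -1.

(21,-1)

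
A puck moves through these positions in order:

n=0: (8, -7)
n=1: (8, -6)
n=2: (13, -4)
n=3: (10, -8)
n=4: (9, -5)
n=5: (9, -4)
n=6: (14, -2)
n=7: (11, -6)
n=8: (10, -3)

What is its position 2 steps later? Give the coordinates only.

Differencing gives (+0, +1), (+5, +2), (-3, -4), (-1, +3), (+0, +1), (+5, +2), (-3, -4), (-1, +3). This is the pattern (+0, +1), (+5, +2), (-3, -4), (-1, +3) repeated.
step 9: apply (+0, +1) → (10, -2)
step 10: apply (+5, +2) → (15, 0)

(15, 0)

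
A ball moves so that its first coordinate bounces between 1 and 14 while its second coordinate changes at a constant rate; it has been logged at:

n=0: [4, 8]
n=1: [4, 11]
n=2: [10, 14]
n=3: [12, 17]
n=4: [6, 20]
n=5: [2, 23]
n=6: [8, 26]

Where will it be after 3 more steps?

[2, 35]

The first coordinate reflects between 1 and 14, moving 6 per step.
  step 7: 8 → 14
  step 8: 14 → 8
  step 9: 8 → 2
The second coordinate changes by +3 each step: at step 9 it is 35.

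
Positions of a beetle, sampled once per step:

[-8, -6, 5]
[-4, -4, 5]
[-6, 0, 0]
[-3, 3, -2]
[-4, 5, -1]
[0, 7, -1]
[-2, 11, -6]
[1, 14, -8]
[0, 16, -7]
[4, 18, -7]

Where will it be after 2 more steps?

[5, 25, -14]

Step-to-step displacements: [+4, +2, +0], [-2, +4, -5], [+3, +3, -2], [-1, +2, +1], [+4, +2, +0], [-2, +4, -5], [+3, +3, -2], [-1, +2, +1], [+4, +2, +0] — a repeating cycle of length 4.
step 10: apply [-2, +4, -5] → [2, 22, -12]
step 11: apply [+3, +3, -2] → [5, 25, -14]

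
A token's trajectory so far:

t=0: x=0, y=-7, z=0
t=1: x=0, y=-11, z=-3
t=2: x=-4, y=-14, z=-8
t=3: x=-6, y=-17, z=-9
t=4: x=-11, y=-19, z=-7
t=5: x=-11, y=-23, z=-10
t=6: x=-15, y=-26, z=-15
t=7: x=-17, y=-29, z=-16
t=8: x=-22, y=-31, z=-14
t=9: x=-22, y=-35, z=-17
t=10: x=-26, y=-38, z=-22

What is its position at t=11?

x=-28, y=-41, z=-23

The moves between consecutive positions are (+0, -4, -3), (-4, -3, -5), (-2, -3, -1), (-5, -2, +2), (+0, -4, -3), (-4, -3, -5), (-2, -3, -1), (-5, -2, +2), (+0, -4, -3), (-4, -3, -5); they repeat the 4-cycle [(+0, -4, -3), (-4, -3, -5), (-2, -3, -1), (-5, -2, +2)].
step 11: apply (-2, -3, -1) → x=-28, y=-41, z=-23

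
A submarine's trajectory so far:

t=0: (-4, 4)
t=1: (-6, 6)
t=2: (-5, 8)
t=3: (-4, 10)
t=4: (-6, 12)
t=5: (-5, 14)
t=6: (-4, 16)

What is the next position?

(-6, 18)

The first coordinate repeats the cycle [-4, -6, -5] with period 3; step 7 mod 3 = 1, giving -6.
The second coordinate changes by +2 each step, so at step 7 it is 4 + 7·(2) = 18.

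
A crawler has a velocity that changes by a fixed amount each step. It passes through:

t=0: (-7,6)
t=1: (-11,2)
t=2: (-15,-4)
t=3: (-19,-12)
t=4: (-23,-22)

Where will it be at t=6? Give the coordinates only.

(-31,-48)

First differences are (-4,-4), (-4,-6), (-4,-8), (-4,-10); their common second difference is (+0,-2) (constant acceleration).
step 5: (-23,-22) + (-4,-12) → (-27,-34)
step 6: (-27,-34) + (-4,-14) → (-31,-48)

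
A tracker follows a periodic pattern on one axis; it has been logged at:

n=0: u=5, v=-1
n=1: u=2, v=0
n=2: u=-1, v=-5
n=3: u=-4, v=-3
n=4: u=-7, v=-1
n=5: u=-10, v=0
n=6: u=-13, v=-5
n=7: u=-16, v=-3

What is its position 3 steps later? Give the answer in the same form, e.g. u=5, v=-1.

u=-25, v=-5

U: linear, -3 per step → -25 at step 10.
V: cycles through -1, 0, -5, -3 every 4 steps. Step 10 lands at position 2 of the cycle → -5.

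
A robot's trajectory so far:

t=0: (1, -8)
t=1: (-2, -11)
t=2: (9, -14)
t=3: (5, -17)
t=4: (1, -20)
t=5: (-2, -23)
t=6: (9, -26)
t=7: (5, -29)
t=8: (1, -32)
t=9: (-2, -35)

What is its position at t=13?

The first coordinate repeats the cycle [1, -2, 9, 5] with period 4; step 13 mod 4 = 1, giving -2.
The second coordinate changes by -3 each step, so at step 13 it is -8 + 13·(-3) = -47.

(-2, -47)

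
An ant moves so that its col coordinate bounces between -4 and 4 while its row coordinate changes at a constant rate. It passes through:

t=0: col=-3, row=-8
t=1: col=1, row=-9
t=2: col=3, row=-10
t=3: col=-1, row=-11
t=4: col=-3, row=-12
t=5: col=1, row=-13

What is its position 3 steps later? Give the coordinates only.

The col coordinate travels 4 per step and bounces off the walls at -4 and 4.
  step 6: 1 → 3
  step 7: 3 → -1
  step 8: -1 → -3
The row coordinate changes by -1 each step: at step 8 it is -16.

col=-3, row=-16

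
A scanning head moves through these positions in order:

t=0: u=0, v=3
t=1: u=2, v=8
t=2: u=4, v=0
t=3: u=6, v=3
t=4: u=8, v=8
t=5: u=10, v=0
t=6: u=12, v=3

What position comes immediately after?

U: linear, +2 per step → 14 at step 7.
V: cycles through 3, 8, 0 every 3 steps. Step 7 lands at position 1 of the cycle → 8.

u=14, v=8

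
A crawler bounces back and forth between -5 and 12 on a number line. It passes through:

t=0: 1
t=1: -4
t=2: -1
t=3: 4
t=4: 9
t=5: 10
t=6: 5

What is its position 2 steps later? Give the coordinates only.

The value reflects between -5 and 12, moving 5 per step.
  step 7: 5 → 0
  step 8: 0 → -5

-5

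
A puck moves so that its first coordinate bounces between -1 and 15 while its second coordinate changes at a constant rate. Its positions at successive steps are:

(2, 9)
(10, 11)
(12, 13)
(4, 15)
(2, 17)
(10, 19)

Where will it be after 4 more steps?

The first coordinate travels 8 per step and bounces off the walls at -1 and 15.
  step 6: 10 → 12
  step 7: 12 → 4
  step 8: 4 → 2
  step 9: 2 → 10
The second coordinate changes by +2 each step: at step 9 it is 27.

(10, 27)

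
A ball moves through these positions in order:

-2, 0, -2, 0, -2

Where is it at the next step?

0

Consecutive displacements +2, -2, +2, -2 scale by a factor of -1 each step.
step 5: -2 + 2 → 0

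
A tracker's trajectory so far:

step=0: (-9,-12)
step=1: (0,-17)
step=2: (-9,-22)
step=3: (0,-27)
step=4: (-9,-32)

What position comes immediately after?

First: cycles through -9, 0 every 2 steps. Step 5 lands at position 1 of the cycle → 0.
Second: linear, -5 per step → -37 at step 5.

(0,-37)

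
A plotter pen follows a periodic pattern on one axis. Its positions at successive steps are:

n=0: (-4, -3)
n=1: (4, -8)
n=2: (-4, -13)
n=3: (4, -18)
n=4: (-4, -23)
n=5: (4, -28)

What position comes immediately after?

(-4, -33)

The first coordinate repeats the cycle [-4, 4] with period 2; step 6 mod 2 = 0, giving -4.
The second coordinate changes by -5 each step, so at step 6 it is -3 + 6·(-5) = -33.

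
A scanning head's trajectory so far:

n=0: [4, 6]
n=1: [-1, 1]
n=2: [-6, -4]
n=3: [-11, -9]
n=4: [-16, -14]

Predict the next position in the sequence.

[-21, -19]

Each step adds [-5, -5] to the position.
step 5: [-16, -14] + [-5, -5] → [-21, -19]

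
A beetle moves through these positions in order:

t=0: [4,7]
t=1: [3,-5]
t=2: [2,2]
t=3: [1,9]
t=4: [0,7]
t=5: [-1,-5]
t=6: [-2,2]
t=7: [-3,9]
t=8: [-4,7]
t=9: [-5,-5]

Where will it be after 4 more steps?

The first coordinate changes by -1 each step, so at step 13 it is 4 + 13·(-1) = -9.
The second coordinate repeats the cycle [7, -5, 2, 9] with period 4; step 13 mod 4 = 1, giving -5.

[-9,-5]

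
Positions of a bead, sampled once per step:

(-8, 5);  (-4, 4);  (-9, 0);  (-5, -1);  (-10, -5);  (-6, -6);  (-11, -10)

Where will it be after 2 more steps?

Differencing gives (+4, -1), (-5, -4), (+4, -1), (-5, -4), (+4, -1), (-5, -4). This is the pattern (+4, -1), (-5, -4) repeated.
step 7: apply (+4, -1) → (-7, -11)
step 8: apply (-5, -4) → (-12, -15)

(-12, -15)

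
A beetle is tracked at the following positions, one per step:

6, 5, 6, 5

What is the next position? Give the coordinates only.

The jumps are -1, +1, -1 — a geometric progression with ratio -1.
step 4: 5 + 1 → 6

6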